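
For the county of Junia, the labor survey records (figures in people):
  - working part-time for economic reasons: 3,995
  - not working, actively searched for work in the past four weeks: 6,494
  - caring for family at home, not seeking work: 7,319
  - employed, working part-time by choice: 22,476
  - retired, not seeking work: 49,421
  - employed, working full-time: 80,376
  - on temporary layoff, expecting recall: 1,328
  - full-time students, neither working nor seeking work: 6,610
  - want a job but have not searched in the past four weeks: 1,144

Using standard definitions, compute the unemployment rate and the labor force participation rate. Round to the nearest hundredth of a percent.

Employed = 3,995 + 22,476 + 80,376 = 106,847 (anyone who worked, including part-time for economic reasons, counts as employed).
Unemployed = 6,494 + 1,328 = 7,822 (jobless and actively searching, or on temporary layoff).
Labor force = 106,847 + 7,822 = 114,669.
Not in labor force = 7,319 + 49,421 + 6,610 + 1,144 = 64,494 (those not working and not actively searching are outside the labor force — including those who want a job but have given up searching).
Civilian working-age population = 114,669 + 64,494 = 179,163.
Unemployment rate = 7,822 / 114,669 = 6.82%.
Labor force participation rate = 114,669 / 179,163 = 64.00%.

Unemployment rate ≈ 6.82%; labor force participation rate ≈ 64.00%.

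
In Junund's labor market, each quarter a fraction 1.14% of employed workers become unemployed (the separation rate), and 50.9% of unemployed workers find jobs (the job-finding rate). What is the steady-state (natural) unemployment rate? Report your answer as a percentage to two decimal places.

At steady state the flows balance: s·E = f·U, so U/(E+U) = s/(s+f).
u* = 1.14 / (1.14 + 50.9) = 1.14 / 52.04 = 2.19%.

Steady-state unemployment rate ≈ 2.19%.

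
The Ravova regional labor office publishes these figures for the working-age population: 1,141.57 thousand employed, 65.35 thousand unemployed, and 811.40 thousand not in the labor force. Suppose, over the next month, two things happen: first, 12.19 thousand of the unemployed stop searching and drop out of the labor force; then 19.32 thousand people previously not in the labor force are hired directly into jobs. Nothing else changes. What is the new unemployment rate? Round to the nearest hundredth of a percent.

Initially, labor force = 1,141.57 + 65.35 = 1,206.92 thousand, so u = 65.35/1,206.92 = 5.41%.
After the first change, unemployed and labor force both fall by 12.19 → E = 1,141.57, U = 53.16, labor force = 1,194.73 thousand.
After the second change, employed and labor force both rise by 19.32; unemployed unchanged → E = 1,160.89, U = 53.16, labor force = 1,214.05 thousand.
New unemployment rate = 53.16 / 1,214.05 = 4.38%.

New unemployment rate ≈ 4.38%.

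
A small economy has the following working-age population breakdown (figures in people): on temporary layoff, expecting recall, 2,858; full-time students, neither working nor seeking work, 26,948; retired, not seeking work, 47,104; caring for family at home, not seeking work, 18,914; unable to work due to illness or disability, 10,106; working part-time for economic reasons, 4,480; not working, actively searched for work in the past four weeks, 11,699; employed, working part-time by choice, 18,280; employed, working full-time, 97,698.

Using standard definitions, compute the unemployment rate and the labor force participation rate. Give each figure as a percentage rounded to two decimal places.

Unemployment rate ≈ 10.78%; labor force participation rate ≈ 56.71%.

Employed = 4,480 + 18,280 + 97,698 = 120,458 (anyone who worked, including part-time for economic reasons, counts as employed).
Unemployed = 2,858 + 11,699 = 14,557 (jobless and actively searching, or on temporary layoff).
Labor force = 120,458 + 14,557 = 135,015.
Not in labor force = 26,948 + 47,104 + 18,914 + 10,106 = 103,072 (those not working and not actively searching are outside the labor force).
Civilian working-age population = 135,015 + 103,072 = 238,087.
Unemployment rate = 14,557 / 135,015 = 10.78%.
Labor force participation rate = 135,015 / 238,087 = 56.71%.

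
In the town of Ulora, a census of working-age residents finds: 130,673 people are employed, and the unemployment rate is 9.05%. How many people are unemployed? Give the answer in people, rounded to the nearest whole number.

About 13,003 are unemployed.

Let U be the number unemployed. The labor force is E + U, and U/(E+U) = 0.0905.
So U = 0.0905 × 130,673 / (1 − 0.0905) = 11825.91 / 0.9095 ≈ 13,003.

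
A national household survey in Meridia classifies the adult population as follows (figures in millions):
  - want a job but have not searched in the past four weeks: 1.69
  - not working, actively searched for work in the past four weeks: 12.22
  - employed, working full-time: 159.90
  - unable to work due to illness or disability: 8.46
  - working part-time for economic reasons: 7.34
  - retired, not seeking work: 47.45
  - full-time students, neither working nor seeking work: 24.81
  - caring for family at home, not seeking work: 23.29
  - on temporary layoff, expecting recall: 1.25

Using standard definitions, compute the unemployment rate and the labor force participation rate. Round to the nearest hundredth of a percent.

Unemployment rate ≈ 7.45%; labor force participation rate ≈ 63.09%.

Employed = 159.90 + 7.34 = 167.24 million (anyone who worked, including part-time for economic reasons, counts as employed).
Unemployed = 12.22 + 1.25 = 13.47 million (jobless and actively searching, or on temporary layoff).
Labor force = 167.24 + 13.47 = 180.71 million.
Not in labor force = 1.69 + 8.46 + 47.45 + 24.81 + 23.29 = 105.70 million (those not working and not actively searching are outside the labor force — including those who want a job but have given up searching).
Civilian working-age population = 180.71 + 105.70 = 286.41 million.
Unemployment rate = 13.47 / 180.71 = 7.45%.
Labor force participation rate = 180.71 / 286.41 = 63.09%.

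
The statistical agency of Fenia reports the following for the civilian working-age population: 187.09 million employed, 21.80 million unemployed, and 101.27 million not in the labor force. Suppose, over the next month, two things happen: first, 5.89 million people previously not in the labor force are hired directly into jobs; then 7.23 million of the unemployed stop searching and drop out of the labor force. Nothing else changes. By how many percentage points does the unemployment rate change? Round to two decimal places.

The unemployment rate changes by −3.42 percentage points.

Initially, labor force = 187.09 + 21.80 = 208.89 million, so u = 21.80/208.89 = 10.44%.
After the first change, employed and labor force both rise by 5.89; unemployed unchanged → E = 192.98, U = 21.80, labor force = 214.78 million.
After the second change, unemployed and labor force both fall by 7.23 → E = 192.98, U = 14.57, labor force = 207.55 million.
New unemployment rate = 14.57 / 207.55 = 7.02%.
Change = 7.02% − 10.44% = −3.42 percentage points.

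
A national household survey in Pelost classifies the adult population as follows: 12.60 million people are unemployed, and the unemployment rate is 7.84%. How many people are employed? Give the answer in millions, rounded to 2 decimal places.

Labor force = U / u = 12.60 / 0.0784 ≈ 160.71 million.
Employed = labor force − unemployed = 160.71 − 12.60 = 148.11 million.

About 148.11 million are employed.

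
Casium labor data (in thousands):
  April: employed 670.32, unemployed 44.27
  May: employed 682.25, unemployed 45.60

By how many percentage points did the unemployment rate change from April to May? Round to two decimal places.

The unemployment rate changed by +0.07 percentage points.

April: labor force = 670.32 + 44.27 = 714.59; u = 44.27/714.59 = 6.20%.
May: labor force = 682.25 + 45.60 = 727.85; u = 45.60/727.85 = 6.27%.
Change = 6.27% − 6.20% = +0.07 pp.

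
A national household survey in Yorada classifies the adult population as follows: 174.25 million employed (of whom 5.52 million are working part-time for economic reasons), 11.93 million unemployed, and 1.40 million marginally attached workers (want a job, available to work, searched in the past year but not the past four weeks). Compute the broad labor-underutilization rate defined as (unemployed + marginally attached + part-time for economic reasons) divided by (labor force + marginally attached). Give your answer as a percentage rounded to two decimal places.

Broad underutilization rate ≈ 10.05%.

Labor force = 174.25 + 11.93 = 186.18 million.
Numerator = 11.93 + 1.40 + 5.52 = 18.85 million.
Denominator = 186.18 + 1.40 = 187.58 million.
Broad rate = 18.85 / 187.58 = 10.05%.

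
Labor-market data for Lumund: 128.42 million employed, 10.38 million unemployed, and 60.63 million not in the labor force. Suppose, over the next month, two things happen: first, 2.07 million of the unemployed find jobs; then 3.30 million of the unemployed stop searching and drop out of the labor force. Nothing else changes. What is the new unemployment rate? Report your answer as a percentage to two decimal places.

Initially, labor force = 128.42 + 10.38 = 138.80 million, so u = 10.38/138.80 = 7.48%.
After the first change, unemployed falls and employed rises by 2.07; labor force unchanged → E = 130.49, U = 8.31, labor force = 138.80 million.
After the second change, unemployed and labor force both fall by 3.30 → E = 130.49, U = 5.01, labor force = 135.50 million.
New unemployment rate = 5.01 / 135.50 = 3.70%.

New unemployment rate ≈ 3.70%.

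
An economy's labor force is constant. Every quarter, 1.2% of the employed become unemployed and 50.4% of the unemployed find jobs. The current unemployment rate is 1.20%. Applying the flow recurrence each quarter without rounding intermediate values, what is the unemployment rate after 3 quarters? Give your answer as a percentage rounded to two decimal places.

With a fixed labor force, u_{t+1} = u_t + s·(1−u_t) − f·u_t = u_t·(1−s−f) + s.
Here 1−s−f = 0.484 and s = 0.012.
u_1 = 0.012000 × 0.484 + 0.012 = 0.017808.
u_2 = 0.017808 × 0.484 + 0.012 = 0.020619.
u_3 = 0.020619 × 0.484 + 0.012 = 0.021980.

Unemployment rate after three quarters ≈ 2.20%.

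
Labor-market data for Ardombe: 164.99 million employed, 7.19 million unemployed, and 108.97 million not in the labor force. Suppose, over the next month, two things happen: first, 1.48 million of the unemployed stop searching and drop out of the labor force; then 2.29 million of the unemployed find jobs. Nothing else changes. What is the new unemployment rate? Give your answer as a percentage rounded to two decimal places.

New unemployment rate ≈ 2.00%.

Initially, labor force = 164.99 + 7.19 = 172.18 million, so u = 7.19/172.18 = 4.18%.
After the first change, unemployed and labor force both fall by 1.48 → E = 164.99, U = 5.71, labor force = 170.70 million.
After the second change, unemployed falls and employed rises by 2.29; labor force unchanged → E = 167.28, U = 3.42, labor force = 170.70 million.
New unemployment rate = 3.42 / 170.70 = 2.00%.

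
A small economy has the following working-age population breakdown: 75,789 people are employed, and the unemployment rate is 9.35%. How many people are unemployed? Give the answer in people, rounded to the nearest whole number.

About 7,817 are unemployed.

Let U be the number unemployed. The labor force is E + U, and U/(E+U) = 0.0935.
So U = 0.0935 × 75,789 / (1 − 0.0935) = 7086.27 / 0.9065 ≈ 7,817.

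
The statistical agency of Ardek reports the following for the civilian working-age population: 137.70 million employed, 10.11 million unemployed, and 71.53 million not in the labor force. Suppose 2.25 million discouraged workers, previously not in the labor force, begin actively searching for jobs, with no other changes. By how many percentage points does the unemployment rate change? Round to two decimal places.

Initially, labor force = 137.70 + 10.11 = 147.81 million, so u = 10.11/147.81 = 6.84%.
After the change, unemployed and labor force both rise by 2.25 → E = 137.70, U = 12.36, labor force = 150.06 million.
New unemployment rate = 12.36 / 150.06 = 8.24%.
Change = 8.24% − 6.84% = +1.40 percentage points.

The unemployment rate changes by +1.40 percentage points.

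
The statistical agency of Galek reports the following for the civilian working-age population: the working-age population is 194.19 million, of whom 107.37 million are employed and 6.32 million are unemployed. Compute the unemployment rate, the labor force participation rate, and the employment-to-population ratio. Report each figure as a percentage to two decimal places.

Labor force = employed + unemployed = 107.37 + 6.32 = 113.69 million.
Unemployment rate = 6.32 / 113.69 = 5.56%.
Labor force participation rate = 113.69 / 194.19 = 58.55%.
Employment-population ratio = 107.37 / 194.19 = 55.29%.

Unemployment rate ≈ 5.56%; labor force participation rate ≈ 58.55%; employment-population ratio ≈ 55.29%.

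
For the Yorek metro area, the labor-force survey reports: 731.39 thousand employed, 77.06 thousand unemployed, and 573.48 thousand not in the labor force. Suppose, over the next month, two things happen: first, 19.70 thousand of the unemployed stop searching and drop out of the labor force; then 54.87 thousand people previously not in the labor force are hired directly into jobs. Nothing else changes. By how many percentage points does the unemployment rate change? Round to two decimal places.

The unemployment rate changes by −2.73 percentage points.

Initially, labor force = 731.39 + 77.06 = 808.45 thousand, so u = 77.06/808.45 = 9.53%.
After the first change, unemployed and labor force both fall by 19.70 → E = 731.39, U = 57.36, labor force = 788.75 thousand.
After the second change, employed and labor force both rise by 54.87; unemployed unchanged → E = 786.26, U = 57.36, labor force = 843.62 thousand.
New unemployment rate = 57.36 / 843.62 = 6.80%.
Change = 6.80% − 9.53% = −2.73 percentage points.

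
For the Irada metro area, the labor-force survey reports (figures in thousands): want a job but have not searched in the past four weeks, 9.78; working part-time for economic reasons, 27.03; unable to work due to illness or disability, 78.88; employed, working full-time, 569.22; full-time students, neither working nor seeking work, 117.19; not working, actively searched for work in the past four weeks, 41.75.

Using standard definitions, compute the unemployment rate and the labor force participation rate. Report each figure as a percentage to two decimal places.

Unemployment rate ≈ 6.54%; labor force participation rate ≈ 75.61%.

Employed = 27.03 + 569.22 = 596.25 thousand (anyone who worked, including part-time for economic reasons, counts as employed).
Unemployed = 41.75 thousand.
Labor force = 596.25 + 41.75 = 638.00 thousand.
Not in labor force = 9.78 + 78.88 + 117.19 = 205.85 thousand (those not working and not actively searching are outside the labor force — including those who want a job but have given up searching).
Civilian working-age population = 638.00 + 205.85 = 843.85 thousand.
Unemployment rate = 41.75 / 638.00 = 6.54%.
Labor force participation rate = 638.00 / 843.85 = 75.61%.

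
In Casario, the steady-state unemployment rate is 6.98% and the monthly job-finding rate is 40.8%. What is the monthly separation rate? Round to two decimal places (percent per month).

From u* = s/(s+f): s = u·f/(1−u).
s = 0.0698 × 40.8 / (1 − 0.0698) = 2.8478 / 0.9302 ≈ 3.06% per month.

Separation rate ≈ 3.06% per month.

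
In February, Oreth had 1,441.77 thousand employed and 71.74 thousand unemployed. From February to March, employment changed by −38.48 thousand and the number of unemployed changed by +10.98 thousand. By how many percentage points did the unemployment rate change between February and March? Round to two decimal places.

February: labor force = 1,441.77 + 71.74 = 1,513.51; u = 71.74/1,513.51 = 4.74%.
March: labor force = 1,403.29 + 82.72 = 1,486.01; u = 82.72/1,486.01 = 5.57%.
Change = 5.57% − 4.74% = +0.83 pp.

The unemployment rate changed by +0.83 percentage points.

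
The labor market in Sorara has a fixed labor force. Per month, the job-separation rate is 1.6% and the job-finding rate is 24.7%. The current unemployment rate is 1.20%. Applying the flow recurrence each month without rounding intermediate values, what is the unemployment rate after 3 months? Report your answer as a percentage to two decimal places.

Unemployment rate after three months ≈ 4.13%.

With a fixed labor force, u_{t+1} = u_t + s·(1−u_t) − f·u_t = u_t·(1−s−f) + s.
Here 1−s−f = 0.737 and s = 0.016.
u_1 = 0.012000 × 0.737 + 0.016 = 0.024844.
u_2 = 0.024844 × 0.737 + 0.016 = 0.034310.
u_3 = 0.034310 × 0.737 + 0.016 = 0.041286.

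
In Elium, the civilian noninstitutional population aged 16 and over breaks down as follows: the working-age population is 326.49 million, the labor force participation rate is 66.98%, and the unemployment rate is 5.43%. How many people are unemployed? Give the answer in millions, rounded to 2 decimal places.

Labor force = 0.6698 × 326.49 = 218.68 million.
Unemployed = 0.0543 × 218.68 ≈ 11.87 million.

About 11.87 million are unemployed.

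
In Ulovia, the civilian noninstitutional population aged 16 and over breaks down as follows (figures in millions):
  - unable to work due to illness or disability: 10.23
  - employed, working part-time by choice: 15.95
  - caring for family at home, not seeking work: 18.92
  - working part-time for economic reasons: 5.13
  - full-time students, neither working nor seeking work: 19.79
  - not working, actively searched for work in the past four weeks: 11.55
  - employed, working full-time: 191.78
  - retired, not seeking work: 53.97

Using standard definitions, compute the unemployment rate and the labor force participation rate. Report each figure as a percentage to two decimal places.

Employed = 15.95 + 5.13 + 191.78 = 212.86 million (anyone who worked, including part-time for economic reasons, counts as employed).
Unemployed = 11.55 million.
Labor force = 212.86 + 11.55 = 224.41 million.
Not in labor force = 10.23 + 18.92 + 19.79 + 53.97 = 102.91 million (those not working and not actively searching are outside the labor force).
Civilian working-age population = 224.41 + 102.91 = 327.32 million.
Unemployment rate = 11.55 / 224.41 = 5.15%.
Labor force participation rate = 224.41 / 327.32 = 68.56%.

Unemployment rate ≈ 5.15%; labor force participation rate ≈ 68.56%.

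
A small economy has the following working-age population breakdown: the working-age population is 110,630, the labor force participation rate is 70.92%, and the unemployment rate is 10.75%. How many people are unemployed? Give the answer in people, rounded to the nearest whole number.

About 8,434 are unemployed.

Labor force = 0.7092 × 110,630 = 78,459.
Unemployed = 0.1075 × 78,459 ≈ 8,434.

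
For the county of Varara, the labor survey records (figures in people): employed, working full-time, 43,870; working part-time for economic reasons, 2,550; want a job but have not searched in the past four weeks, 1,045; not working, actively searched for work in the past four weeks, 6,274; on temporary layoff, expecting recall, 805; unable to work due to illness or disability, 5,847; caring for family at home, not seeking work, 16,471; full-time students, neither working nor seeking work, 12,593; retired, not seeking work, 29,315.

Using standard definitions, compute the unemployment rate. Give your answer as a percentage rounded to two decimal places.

Unemployment rate ≈ 13.23%.

Employed = 43,870 + 2,550 = 46,420 (anyone who worked, including part-time for economic reasons, counts as employed).
Unemployed = 6,274 + 805 = 7,079 (jobless and actively searching, or on temporary layoff).
Labor force = 46,420 + 7,079 = 53,499.
Unemployment rate = 7,079 / 53,499 = 13.23%.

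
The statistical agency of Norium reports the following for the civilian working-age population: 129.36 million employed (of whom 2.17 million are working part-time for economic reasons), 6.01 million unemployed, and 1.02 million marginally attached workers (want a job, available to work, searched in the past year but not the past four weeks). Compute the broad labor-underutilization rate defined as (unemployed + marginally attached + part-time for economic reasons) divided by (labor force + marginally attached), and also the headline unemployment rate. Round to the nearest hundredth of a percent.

Broad underutilization rate ≈ 6.75%; headline unemployment rate ≈ 4.44%.

Labor force = 129.36 + 6.01 = 135.37 million.
Numerator = 6.01 + 1.02 + 2.17 = 9.20 million.
Denominator = 135.37 + 1.02 = 136.39 million.
Broad rate = 9.20 / 136.39 = 6.75%.
Headline unemployment rate = 6.01 / 135.37 = 4.44%.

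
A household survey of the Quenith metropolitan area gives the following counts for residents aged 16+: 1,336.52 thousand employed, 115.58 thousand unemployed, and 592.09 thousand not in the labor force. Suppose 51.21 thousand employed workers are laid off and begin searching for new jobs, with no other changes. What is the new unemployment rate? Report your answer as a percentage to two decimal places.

Initially, labor force = 1,336.52 + 115.58 = 1,452.10 thousand, so u = 115.58/1,452.10 = 7.96%.
After the change, employed falls and unemployed rises by 51.21; labor force unchanged → E = 1,285.31, U = 166.79, labor force = 1,452.10 thousand.
New unemployment rate = 166.79 / 1,452.10 = 11.49%.

New unemployment rate ≈ 11.49%.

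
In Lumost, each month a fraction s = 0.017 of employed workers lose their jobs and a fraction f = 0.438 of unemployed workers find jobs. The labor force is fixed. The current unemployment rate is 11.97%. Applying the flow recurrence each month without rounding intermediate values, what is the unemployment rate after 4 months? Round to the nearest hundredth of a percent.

Unemployment rate after four months ≈ 4.46%.

With a fixed labor force, u_{t+1} = u_t + s·(1−u_t) − f·u_t = u_t·(1−s−f) + s.
Here 1−s−f = 0.545 and s = 0.017.
u_1 = 0.119700 × 0.545 + 0.017 = 0.082237.
u_2 = 0.082237 × 0.545 + 0.017 = 0.061819.
u_3 = 0.061819 × 0.545 + 0.017 = 0.050691.
u_4 = 0.050691 × 0.545 + 0.017 = 0.044627.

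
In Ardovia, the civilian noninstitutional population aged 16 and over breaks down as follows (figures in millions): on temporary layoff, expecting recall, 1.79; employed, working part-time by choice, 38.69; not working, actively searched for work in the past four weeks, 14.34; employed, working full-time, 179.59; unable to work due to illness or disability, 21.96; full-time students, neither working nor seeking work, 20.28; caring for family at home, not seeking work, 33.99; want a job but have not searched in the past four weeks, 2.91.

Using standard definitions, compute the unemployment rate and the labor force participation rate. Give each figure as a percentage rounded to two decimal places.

Unemployment rate ≈ 6.88%; labor force participation rate ≈ 74.76%.

Employed = 38.69 + 179.59 = 218.28 million.
Unemployed = 1.79 + 14.34 = 16.13 million (jobless and actively searching, or on temporary layoff).
Labor force = 218.28 + 16.13 = 234.41 million.
Not in labor force = 21.96 + 20.28 + 33.99 + 2.91 = 79.14 million (those not working and not actively searching are outside the labor force — including those who want a job but have given up searching).
Civilian working-age population = 234.41 + 79.14 = 313.55 million.
Unemployment rate = 16.13 / 234.41 = 6.88%.
Labor force participation rate = 234.41 / 313.55 = 74.76%.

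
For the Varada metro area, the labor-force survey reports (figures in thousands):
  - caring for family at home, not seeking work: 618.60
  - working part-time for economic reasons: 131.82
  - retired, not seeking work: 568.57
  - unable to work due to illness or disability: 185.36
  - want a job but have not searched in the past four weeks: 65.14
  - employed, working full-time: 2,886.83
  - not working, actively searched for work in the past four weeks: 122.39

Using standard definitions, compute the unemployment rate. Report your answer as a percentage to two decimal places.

Employed = 131.82 + 2,886.83 = 3,018.65 thousand (anyone who worked, including part-time for economic reasons, counts as employed).
Unemployed = 122.39 thousand.
Labor force = 3,018.65 + 122.39 = 3,141.04 thousand.
Unemployment rate = 122.39 / 3,141.04 = 3.90%.

Unemployment rate ≈ 3.90%.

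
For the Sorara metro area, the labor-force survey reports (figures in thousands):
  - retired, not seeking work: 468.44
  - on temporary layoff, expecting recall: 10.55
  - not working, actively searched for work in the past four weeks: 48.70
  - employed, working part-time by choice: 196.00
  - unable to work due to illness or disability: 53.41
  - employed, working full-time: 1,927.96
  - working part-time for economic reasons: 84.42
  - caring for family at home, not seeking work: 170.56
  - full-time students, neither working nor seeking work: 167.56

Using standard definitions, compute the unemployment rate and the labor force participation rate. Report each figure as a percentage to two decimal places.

Unemployment rate ≈ 2.61%; labor force participation rate ≈ 72.50%.

Employed = 196.00 + 1,927.96 + 84.42 = 2,208.38 thousand (anyone who worked, including part-time for economic reasons, counts as employed).
Unemployed = 10.55 + 48.70 = 59.25 thousand (jobless and actively searching, or on temporary layoff).
Labor force = 2,208.38 + 59.25 = 2,267.63 thousand.
Not in labor force = 468.44 + 53.41 + 170.56 + 167.56 = 859.97 thousand (those not working and not actively searching are outside the labor force).
Civilian working-age population = 2,267.63 + 859.97 = 3,127.60 thousand.
Unemployment rate = 59.25 / 2,267.63 = 2.61%.
Labor force participation rate = 2,267.63 / 3,127.60 = 72.50%.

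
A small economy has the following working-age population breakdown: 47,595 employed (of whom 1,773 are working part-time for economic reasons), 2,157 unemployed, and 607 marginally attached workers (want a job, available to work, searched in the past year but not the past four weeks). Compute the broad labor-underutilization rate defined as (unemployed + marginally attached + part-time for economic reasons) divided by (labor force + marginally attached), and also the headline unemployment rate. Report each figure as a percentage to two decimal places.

Broad underutilization rate ≈ 9.01%; headline unemployment rate ≈ 4.34%.

Labor force = 47,595 + 2,157 = 49,752.
Numerator = 2,157 + 607 + 1,773 = 4,537.
Denominator = 49,752 + 607 = 50,359.
Broad rate = 4,537 / 50,359 = 9.01%.
Headline unemployment rate = 2,157 / 49,752 = 4.34%.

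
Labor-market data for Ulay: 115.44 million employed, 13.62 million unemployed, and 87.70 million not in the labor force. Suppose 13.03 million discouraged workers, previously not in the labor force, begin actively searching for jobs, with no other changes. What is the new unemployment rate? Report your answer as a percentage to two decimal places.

New unemployment rate ≈ 18.76%.

Initially, labor force = 115.44 + 13.62 = 129.06 million, so u = 13.62/129.06 = 10.55%.
After the change, unemployed and labor force both rise by 13.03 → E = 115.44, U = 26.65, labor force = 142.09 million.
New unemployment rate = 26.65 / 142.09 = 18.76%.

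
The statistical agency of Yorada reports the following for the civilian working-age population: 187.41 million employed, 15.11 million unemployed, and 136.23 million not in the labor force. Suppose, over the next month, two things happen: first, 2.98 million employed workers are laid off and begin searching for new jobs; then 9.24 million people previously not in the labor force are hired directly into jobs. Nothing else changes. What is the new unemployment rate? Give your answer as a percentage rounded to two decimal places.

Initially, labor force = 187.41 + 15.11 = 202.52 million, so u = 15.11/202.52 = 7.46%.
After the first change, employed falls and unemployed rises by 2.98; labor force unchanged → E = 184.43, U = 18.09, labor force = 202.52 million.
After the second change, employed and labor force both rise by 9.24; unemployed unchanged → E = 193.67, U = 18.09, labor force = 211.76 million.
New unemployment rate = 18.09 / 211.76 = 8.54%.

New unemployment rate ≈ 8.54%.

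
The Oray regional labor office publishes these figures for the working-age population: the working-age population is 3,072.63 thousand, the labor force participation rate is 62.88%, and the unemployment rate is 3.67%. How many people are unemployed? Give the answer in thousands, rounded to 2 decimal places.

Labor force = 0.6288 × 3,072.63 = 1,932.07 thousand.
Unemployed = 0.0367 × 1,932.07 ≈ 70.91 thousand.

About 70.91 thousand are unemployed.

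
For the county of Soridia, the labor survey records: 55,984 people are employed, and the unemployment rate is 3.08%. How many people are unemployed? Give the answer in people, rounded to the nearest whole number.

About 1,779 are unemployed.

Let U be the number unemployed. The labor force is E + U, and U/(E+U) = 0.0308.
So U = 0.0308 × 55,984 / (1 − 0.0308) = 1724.31 / 0.9692 ≈ 1,779.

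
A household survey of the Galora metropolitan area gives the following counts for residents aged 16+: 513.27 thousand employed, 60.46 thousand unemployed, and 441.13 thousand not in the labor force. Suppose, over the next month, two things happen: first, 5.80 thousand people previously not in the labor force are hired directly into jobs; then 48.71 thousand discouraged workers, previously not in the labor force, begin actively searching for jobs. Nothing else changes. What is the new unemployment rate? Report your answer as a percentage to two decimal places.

Initially, labor force = 513.27 + 60.46 = 573.73 thousand, so u = 60.46/573.73 = 10.54%.
After the first change, employed and labor force both rise by 5.80; unemployed unchanged → E = 519.07, U = 60.46, labor force = 579.53 thousand.
After the second change, unemployed and labor force both rise by 48.71 → E = 519.07, U = 109.17, labor force = 628.24 thousand.
New unemployment rate = 109.17 / 628.24 = 17.38%.

New unemployment rate ≈ 17.38%.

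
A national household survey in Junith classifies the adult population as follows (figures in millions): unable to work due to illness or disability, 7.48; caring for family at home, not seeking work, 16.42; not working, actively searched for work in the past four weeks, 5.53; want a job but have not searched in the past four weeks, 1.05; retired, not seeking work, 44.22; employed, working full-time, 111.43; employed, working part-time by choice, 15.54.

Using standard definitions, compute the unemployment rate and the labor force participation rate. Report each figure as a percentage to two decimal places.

Unemployment rate ≈ 4.17%; labor force participation rate ≈ 65.70%.

Employed = 111.43 + 15.54 = 126.97 million.
Unemployed = 5.53 million.
Labor force = 126.97 + 5.53 = 132.50 million.
Not in labor force = 7.48 + 16.42 + 1.05 + 44.22 = 69.17 million (those not working and not actively searching are outside the labor force — including those who want a job but have given up searching).
Civilian working-age population = 132.50 + 69.17 = 201.67 million.
Unemployment rate = 5.53 / 132.50 = 4.17%.
Labor force participation rate = 132.50 / 201.67 = 65.70%.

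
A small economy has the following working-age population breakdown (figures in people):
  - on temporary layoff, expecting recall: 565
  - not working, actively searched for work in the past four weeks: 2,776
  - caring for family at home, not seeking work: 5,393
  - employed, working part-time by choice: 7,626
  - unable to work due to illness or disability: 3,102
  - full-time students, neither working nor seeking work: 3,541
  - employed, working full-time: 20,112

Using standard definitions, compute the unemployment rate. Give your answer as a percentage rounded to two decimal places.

Employed = 7,626 + 20,112 = 27,738.
Unemployed = 565 + 2,776 = 3,341 (jobless and actively searching, or on temporary layoff).
Labor force = 27,738 + 3,341 = 31,079.
Unemployment rate = 3,341 / 31,079 = 10.75%.

Unemployment rate ≈ 10.75%.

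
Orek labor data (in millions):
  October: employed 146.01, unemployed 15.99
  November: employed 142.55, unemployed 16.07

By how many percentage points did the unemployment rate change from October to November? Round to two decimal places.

The unemployment rate changed by +0.26 percentage points.

October: labor force = 146.01 + 15.99 = 162.00; u = 15.99/162.00 = 9.87%.
November: labor force = 142.55 + 16.07 = 158.62; u = 16.07/158.62 = 10.13%.
Change = 10.13% − 9.87% = +0.26 pp.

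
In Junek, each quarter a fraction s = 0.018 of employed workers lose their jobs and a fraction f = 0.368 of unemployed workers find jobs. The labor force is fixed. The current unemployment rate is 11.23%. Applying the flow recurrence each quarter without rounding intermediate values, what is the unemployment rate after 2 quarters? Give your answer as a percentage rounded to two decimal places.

Unemployment rate after two quarters ≈ 7.14%.

With a fixed labor force, u_{t+1} = u_t + s·(1−u_t) − f·u_t = u_t·(1−s−f) + s.
Here 1−s−f = 0.614 and s = 0.018.
u_1 = 0.112300 × 0.614 + 0.018 = 0.086952.
u_2 = 0.086952 × 0.614 + 0.018 = 0.071389.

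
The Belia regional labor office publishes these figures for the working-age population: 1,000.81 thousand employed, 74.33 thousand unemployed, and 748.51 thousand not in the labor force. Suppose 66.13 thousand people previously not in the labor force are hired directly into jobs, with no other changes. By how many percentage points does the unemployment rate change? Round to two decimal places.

Initially, labor force = 1,000.81 + 74.33 = 1,075.14 thousand, so u = 74.33/1,075.14 = 6.91%.
After the change, employed and labor force both rise by 66.13; unemployed unchanged → E = 1,066.94, U = 74.33, labor force = 1,141.27 thousand.
New unemployment rate = 74.33 / 1,141.27 = 6.51%.
Change = 6.51% − 6.91% = −0.40 percentage points.

The unemployment rate changes by −0.40 percentage points.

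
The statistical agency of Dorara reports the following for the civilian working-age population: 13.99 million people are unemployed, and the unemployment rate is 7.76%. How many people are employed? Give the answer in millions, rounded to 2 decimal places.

Labor force = U / u = 13.99 / 0.0776 ≈ 180.28 million.
Employed = labor force − unemployed = 180.28 − 13.99 = 166.29 million.

About 166.29 million are employed.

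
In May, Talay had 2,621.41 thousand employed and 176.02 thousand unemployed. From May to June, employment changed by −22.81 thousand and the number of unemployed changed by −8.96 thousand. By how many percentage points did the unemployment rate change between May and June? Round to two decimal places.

The unemployment rate changed by −0.25 percentage points.

May: labor force = 2,621.41 + 176.02 = 2,797.43; u = 176.02/2,797.43 = 6.29%.
June: labor force = 2,598.60 + 167.06 = 2,765.66; u = 167.06/2,765.66 = 6.04%.
Change = 6.04% − 6.29% = −0.25 pp.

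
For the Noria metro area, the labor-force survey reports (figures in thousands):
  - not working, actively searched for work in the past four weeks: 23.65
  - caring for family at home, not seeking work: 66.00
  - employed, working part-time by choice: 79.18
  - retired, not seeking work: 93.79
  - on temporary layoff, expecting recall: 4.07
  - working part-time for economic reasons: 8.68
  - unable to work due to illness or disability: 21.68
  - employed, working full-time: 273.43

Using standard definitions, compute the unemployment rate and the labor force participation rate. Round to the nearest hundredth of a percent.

Unemployment rate ≈ 7.13%; labor force participation rate ≈ 68.19%.

Employed = 79.18 + 8.68 + 273.43 = 361.29 thousand (anyone who worked, including part-time for economic reasons, counts as employed).
Unemployed = 23.65 + 4.07 = 27.72 thousand (jobless and actively searching, or on temporary layoff).
Labor force = 361.29 + 27.72 = 389.01 thousand.
Not in labor force = 66.00 + 93.79 + 21.68 = 181.47 thousand (those not working and not actively searching are outside the labor force).
Civilian working-age population = 389.01 + 181.47 = 570.48 thousand.
Unemployment rate = 27.72 / 389.01 = 7.13%.
Labor force participation rate = 389.01 / 570.48 = 68.19%.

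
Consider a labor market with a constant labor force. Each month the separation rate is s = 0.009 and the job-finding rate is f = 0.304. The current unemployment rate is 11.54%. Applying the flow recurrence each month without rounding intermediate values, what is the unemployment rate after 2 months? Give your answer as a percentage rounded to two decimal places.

With a fixed labor force, u_{t+1} = u_t + s·(1−u_t) − f·u_t = u_t·(1−s−f) + s.
Here 1−s−f = 0.687 and s = 0.009.
u_1 = 0.115400 × 0.687 + 0.009 = 0.088280.
u_2 = 0.088280 × 0.687 + 0.009 = 0.069648.

Unemployment rate after two months ≈ 6.96%.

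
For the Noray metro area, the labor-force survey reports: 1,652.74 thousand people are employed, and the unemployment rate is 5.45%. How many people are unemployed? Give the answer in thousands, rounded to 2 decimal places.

Let U be the number unemployed. The labor force is E + U, and U/(E+U) = 0.0545.
So U = 0.0545 × 1,652.74 / (1 − 0.0545) = 90.0743 / 0.9455 ≈ 95.27 thousand.

About 95.27 thousand are unemployed.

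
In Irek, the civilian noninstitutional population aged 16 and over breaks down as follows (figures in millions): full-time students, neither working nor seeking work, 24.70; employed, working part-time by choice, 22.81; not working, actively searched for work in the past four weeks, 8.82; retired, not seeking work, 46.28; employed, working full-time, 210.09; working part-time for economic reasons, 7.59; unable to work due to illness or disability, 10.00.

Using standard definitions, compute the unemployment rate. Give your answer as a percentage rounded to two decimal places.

Unemployment rate ≈ 3.54%.

Employed = 22.81 + 210.09 + 7.59 = 240.49 million (anyone who worked, including part-time for economic reasons, counts as employed).
Unemployed = 8.82 million.
Labor force = 240.49 + 8.82 = 249.31 million.
Unemployment rate = 8.82 / 249.31 = 3.54%.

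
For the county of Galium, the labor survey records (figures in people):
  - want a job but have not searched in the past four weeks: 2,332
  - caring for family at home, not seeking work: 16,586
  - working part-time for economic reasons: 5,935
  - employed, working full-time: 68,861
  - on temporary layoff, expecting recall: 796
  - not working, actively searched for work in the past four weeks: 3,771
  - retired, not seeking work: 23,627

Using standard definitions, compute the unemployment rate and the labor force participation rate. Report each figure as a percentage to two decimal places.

Unemployment rate ≈ 5.75%; labor force participation rate ≈ 65.10%.

Employed = 5,935 + 68,861 = 74,796 (anyone who worked, including part-time for economic reasons, counts as employed).
Unemployed = 796 + 3,771 = 4,567 (jobless and actively searching, or on temporary layoff).
Labor force = 74,796 + 4,567 = 79,363.
Not in labor force = 2,332 + 16,586 + 23,627 = 42,545 (those not working and not actively searching are outside the labor force — including those who want a job but have given up searching).
Civilian working-age population = 79,363 + 42,545 = 121,908.
Unemployment rate = 4,567 / 79,363 = 5.75%.
Labor force participation rate = 79,363 / 121,908 = 65.10%.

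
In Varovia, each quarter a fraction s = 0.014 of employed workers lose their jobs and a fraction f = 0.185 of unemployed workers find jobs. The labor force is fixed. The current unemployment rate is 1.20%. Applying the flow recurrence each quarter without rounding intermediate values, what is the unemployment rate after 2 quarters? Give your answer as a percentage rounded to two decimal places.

With a fixed labor force, u_{t+1} = u_t + s·(1−u_t) − f·u_t = u_t·(1−s−f) + s.
Here 1−s−f = 0.801 and s = 0.014.
u_1 = 0.012000 × 0.801 + 0.014 = 0.023612.
u_2 = 0.023612 × 0.801 + 0.014 = 0.032913.

Unemployment rate after two quarters ≈ 3.29%.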